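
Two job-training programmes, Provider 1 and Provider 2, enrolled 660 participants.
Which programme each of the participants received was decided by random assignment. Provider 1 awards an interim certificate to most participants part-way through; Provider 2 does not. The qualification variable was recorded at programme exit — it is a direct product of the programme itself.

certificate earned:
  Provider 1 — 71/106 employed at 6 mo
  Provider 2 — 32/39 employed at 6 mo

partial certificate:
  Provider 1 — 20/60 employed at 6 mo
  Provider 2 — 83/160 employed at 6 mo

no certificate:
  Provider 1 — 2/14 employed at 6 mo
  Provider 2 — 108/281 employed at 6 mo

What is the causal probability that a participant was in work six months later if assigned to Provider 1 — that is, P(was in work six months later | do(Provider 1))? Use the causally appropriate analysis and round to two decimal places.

The distribution of qualification attained during the programme is itself part of what the programme does — it is an intermediate outcome. Holding it fixed would remove that part of the effect; the total effect is the pooled difference.
So P(outcome | do(Provider 1)) is just the pooled rate for Provider 1: 93/180 = 0.517.

0.52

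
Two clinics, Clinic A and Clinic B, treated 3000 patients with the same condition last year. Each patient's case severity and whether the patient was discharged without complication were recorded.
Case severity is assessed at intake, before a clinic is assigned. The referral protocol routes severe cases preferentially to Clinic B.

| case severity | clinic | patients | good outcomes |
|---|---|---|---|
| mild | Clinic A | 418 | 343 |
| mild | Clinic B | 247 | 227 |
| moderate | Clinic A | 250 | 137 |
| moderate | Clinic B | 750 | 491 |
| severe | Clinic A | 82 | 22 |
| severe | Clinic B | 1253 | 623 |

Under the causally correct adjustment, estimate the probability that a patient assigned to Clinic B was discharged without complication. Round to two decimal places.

0.64

Case severity differs across clinics for reasons unrelated to any effect of the clinic itself, and it separately predicts the outcome — a classic confounder. We must compare within case severity levels.
Standardising Clinic B to the population case severity mix: 0.222·227/247 + 0.333·491/750 + 0.445·623/1253 = 0.643.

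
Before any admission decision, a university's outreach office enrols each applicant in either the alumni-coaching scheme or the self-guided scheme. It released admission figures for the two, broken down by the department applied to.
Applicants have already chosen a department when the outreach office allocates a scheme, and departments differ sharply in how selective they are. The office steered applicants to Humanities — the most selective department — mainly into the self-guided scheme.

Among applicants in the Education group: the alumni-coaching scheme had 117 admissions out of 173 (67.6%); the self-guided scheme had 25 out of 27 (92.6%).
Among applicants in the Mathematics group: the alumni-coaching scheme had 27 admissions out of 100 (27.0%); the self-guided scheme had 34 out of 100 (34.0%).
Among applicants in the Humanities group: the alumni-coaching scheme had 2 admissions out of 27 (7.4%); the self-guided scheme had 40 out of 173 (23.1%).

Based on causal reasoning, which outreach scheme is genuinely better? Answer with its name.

the self-guided scheme is higher inside every department stratum but the alumni-coaching scheme is higher in aggregate. Whether to stratify depends on how department relates to the outreach scheme.
Since department is a pre-existing factor (not a product of the outreach scheme) and it affects the outcome on its own, it is a confounder. The stratified rates, not the pooled rate, identify the causal effect.
Within each level — Education: 67.6% vs 92.6%; Mathematics: 27.0% vs 34.0%; Humanities: 7.4% vs 23.1% — the self-guided scheme is higher every time.

the self-guided scheme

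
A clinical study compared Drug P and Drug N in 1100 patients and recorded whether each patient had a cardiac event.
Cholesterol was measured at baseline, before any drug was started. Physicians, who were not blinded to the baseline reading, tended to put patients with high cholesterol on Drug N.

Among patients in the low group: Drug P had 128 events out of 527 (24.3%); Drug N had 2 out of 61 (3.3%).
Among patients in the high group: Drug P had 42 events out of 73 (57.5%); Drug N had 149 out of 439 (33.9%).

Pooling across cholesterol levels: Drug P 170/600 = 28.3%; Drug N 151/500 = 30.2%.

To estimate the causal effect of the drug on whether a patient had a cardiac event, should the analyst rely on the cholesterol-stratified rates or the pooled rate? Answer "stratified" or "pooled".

Within every cholesterol level Drug N has the lower rate, yet pooled Drug P does — Simpson's reversal.
Since cholesterol is a pre-existing factor (not a product of the drug) and it affects the outcome on its own, it is a confounder. The stratified rates, not the pooled rate, identify the causal effect.
Within each level — low: 24.3% vs 3.3%; high: 57.5% vs 33.9% — Drug N is lower every time.

stratified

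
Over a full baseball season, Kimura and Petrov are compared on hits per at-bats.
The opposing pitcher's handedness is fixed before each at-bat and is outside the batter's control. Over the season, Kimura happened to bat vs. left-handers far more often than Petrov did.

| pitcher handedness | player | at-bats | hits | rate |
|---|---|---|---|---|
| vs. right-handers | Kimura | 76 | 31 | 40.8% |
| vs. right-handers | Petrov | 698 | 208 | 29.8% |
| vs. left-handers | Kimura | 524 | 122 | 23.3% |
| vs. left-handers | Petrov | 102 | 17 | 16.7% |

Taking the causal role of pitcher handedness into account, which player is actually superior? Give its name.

Pitcher handedness differs across players for reasons unrelated to any effect of the player itself, and it separately predicts the outcome — a classic confounder. We must compare within pitcher handedness levels.
Within each level — vs. right-handers: 40.8% vs 29.8%; vs. left-handers: 23.3% vs 16.7% — Kimura is higher every time.

Kimura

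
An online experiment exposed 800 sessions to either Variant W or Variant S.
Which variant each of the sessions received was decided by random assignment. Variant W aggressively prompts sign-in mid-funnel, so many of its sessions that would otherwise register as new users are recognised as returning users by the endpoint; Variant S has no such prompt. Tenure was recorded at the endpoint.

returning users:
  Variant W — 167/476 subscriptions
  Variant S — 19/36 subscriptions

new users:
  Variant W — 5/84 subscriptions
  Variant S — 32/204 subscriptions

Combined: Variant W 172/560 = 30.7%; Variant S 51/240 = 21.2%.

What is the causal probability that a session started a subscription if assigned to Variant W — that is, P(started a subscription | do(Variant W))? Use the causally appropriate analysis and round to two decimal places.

0.31

Within every user tenure level Variant S has the higher rate, yet pooled Variant W does — Simpson's reversal.
User tenure is recorded after the variant and is itself shifted by it — it sits on the causal path from variant to outcome. Conditioning on a mediator would strip out part of the effect we want; the pooled comparison gives the total causal effect.
So P(outcome | do(Variant W)) is just the pooled rate for Variant W: 172/560 = 0.307.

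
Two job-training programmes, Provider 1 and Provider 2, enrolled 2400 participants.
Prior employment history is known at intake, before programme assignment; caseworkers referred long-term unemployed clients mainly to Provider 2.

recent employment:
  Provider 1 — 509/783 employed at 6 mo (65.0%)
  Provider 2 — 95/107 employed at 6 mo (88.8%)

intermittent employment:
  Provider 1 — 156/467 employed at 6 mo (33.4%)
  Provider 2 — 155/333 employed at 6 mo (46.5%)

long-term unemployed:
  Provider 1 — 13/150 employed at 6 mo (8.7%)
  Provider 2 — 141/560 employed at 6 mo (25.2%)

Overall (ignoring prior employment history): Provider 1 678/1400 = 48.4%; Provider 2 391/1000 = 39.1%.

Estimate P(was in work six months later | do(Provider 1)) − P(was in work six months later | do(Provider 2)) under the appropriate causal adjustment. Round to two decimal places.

Here prior employment history is a common cause — it drives both which programme a case falls under and the outcome. The crude comparison mixes populations; the stratum-specific rates are the causally relevant ones.
Adjusting over the population distribution of prior employment history: 0.371·(0.650−0.888) + 0.333·(0.334−0.465) + 0.296·(0.087−0.252) = -0.181.

-0.18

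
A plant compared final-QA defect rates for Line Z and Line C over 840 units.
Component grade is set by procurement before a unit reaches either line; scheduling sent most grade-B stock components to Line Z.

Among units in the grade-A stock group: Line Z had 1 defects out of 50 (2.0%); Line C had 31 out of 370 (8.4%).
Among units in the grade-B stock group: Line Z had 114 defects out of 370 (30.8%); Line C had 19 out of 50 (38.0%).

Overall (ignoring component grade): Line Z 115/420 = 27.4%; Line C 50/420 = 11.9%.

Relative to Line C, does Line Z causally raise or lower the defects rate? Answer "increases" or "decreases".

decreases

Component grade differs across lines for reasons unrelated to any effect of the line itself, and it separately predicts the outcome — a classic confounder. We must compare within component grade levels.
Within each level — grade-A stock: 2.0% vs 8.4%; grade-B stock: 30.8% vs 38.0% — Line Z is lower every time.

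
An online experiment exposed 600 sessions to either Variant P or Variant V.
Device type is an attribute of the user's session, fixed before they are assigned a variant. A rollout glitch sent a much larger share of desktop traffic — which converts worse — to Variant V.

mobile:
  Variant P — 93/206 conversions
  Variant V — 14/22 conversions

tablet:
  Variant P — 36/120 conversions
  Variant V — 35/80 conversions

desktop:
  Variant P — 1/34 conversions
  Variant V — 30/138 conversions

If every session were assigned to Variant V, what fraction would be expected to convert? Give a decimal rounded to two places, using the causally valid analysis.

Since device type is a pre-existing factor (not a product of the variant) and it affects the outcome on its own, it is a confounder. The stratified rates, not the pooled rate, identify the causal effect.
Standardising Variant V to the population device type mix: 0.380·14/22 + 0.333·35/80 + 0.287·30/138 = 0.450.

0.45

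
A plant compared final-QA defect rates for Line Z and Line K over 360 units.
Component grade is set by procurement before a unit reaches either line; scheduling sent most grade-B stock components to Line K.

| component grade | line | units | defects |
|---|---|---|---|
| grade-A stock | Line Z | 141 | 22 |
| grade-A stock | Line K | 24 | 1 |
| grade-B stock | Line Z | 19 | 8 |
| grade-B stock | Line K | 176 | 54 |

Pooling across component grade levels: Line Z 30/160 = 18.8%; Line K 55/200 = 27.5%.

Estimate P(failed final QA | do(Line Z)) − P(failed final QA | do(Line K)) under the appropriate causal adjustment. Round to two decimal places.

+0.11

Here component grade is a common cause — it drives both which line a case falls under and the outcome. The crude comparison mixes populations; the stratum-specific rates are the causally relevant ones.
Adjusting over the population distribution of component grade: 0.458·(0.156−0.042) + 0.542·(0.421−0.307) = +0.114.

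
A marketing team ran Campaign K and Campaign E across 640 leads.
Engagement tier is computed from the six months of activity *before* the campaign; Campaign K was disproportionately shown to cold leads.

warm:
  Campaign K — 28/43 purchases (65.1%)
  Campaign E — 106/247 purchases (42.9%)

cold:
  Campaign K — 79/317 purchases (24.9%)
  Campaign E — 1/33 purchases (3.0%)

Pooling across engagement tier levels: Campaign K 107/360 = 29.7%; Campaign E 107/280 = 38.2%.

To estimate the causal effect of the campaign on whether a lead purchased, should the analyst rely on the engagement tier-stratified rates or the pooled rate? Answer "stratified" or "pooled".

stratified

Engagement tier differs across campaigns for reasons unrelated to any effect of the campaign itself, and it separately predicts the outcome — a classic confounder. We must compare within engagement tier levels.
Within each level — warm: 65.1% vs 42.9%; cold: 24.9% vs 3.0% — Campaign K is higher every time.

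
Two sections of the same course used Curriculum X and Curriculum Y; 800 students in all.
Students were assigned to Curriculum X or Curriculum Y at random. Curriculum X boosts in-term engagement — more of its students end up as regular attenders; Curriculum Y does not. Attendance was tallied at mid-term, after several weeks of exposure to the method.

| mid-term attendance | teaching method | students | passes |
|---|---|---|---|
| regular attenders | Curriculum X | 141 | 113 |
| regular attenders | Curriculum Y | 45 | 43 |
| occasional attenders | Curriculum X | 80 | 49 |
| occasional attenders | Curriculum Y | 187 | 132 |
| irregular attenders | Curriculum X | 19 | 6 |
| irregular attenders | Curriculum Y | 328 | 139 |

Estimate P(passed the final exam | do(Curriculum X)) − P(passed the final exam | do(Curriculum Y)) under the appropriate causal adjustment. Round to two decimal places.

+0.14

Stratifying would compare teaching methods among students the teaching methods themselves sorted into mid-term attendance groups — a form of selection on an intermediate. The unconditioned pooled rates give the total causal effect.
The causal difference is the pooled difference: 0.700 − 0.561 = +0.139.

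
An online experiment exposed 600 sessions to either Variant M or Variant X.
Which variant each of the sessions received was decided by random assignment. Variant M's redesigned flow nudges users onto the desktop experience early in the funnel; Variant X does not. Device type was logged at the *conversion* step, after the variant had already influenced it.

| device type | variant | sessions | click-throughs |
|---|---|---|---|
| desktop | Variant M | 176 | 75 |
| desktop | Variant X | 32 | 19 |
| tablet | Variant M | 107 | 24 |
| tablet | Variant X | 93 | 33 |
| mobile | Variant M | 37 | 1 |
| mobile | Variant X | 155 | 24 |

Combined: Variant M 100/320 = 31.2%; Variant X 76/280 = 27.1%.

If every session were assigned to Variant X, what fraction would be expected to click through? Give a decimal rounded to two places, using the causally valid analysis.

0.27

The stratified and pooled comparisons disagree (Variant X wins within each device type; Variant M wins overall), so the answer turns on the causal role of device type.
Device type lies on the pathway variant → device type → outcome, so adjusting for it blocks the indirect effect. For the total causal effect of variant, use the unadjusted pooled rates.
So P(outcome | do(Variant X)) is just the pooled rate for Variant X: 76/280 = 0.271.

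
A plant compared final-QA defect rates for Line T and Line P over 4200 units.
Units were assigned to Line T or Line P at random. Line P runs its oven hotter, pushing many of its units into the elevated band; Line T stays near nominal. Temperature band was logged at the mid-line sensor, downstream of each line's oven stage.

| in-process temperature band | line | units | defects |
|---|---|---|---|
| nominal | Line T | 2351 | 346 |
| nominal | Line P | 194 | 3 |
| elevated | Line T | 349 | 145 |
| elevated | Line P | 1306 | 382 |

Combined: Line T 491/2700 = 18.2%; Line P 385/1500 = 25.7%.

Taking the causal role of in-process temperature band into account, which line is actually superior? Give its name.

In-process temperature band lies on the pathway line → in-process temperature band → outcome, so adjusting for it blocks the indirect effect. For the total causal effect of line, use the unadjusted pooled rates.
Pooled: Line T 18.2% vs Line P 25.7%; Line T is lower overall.

Line T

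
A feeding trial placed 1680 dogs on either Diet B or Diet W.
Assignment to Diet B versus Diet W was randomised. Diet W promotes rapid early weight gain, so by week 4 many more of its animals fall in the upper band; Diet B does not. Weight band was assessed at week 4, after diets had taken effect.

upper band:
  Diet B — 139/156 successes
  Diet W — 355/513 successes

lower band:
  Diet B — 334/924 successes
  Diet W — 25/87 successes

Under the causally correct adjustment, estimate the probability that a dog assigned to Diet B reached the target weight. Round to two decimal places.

0.44

Week-4 weight band is recorded after the diet and is itself shifted by it — it sits on the causal path from diet to outcome. Conditioning on a mediator would strip out part of the effect we want; the pooled comparison gives the total causal effect.
So P(outcome | do(Diet B)) is just the pooled rate for Diet B: 473/1080 = 0.438.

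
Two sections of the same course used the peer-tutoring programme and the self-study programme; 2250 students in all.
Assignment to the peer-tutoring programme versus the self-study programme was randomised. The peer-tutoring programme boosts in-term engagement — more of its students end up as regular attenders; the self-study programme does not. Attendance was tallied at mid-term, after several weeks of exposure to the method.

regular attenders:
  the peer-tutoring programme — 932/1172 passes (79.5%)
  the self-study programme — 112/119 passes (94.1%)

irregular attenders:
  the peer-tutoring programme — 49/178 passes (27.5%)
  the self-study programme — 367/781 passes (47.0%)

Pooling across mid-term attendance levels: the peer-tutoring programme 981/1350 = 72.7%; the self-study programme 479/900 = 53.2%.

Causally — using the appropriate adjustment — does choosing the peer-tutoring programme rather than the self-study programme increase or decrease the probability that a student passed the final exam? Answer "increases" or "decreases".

The distribution of mid-term attendance is itself part of what the teaching method does — it is an intermediate outcome. Holding it fixed would remove that part of the effect; the total effect is the pooled difference.
Pooled: the peer-tutoring programme 72.7% vs the self-study programme 53.2%; the peer-tutoring programme is higher overall.

increases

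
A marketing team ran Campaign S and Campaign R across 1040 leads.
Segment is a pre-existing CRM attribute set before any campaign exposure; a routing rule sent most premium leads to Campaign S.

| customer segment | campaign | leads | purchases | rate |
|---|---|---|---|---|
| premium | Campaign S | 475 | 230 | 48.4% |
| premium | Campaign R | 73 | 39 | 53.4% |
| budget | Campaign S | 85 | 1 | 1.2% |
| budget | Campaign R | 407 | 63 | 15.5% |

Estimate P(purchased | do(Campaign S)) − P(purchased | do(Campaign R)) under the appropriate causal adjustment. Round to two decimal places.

Customer segment satisfies the back-door criterion: it is not a descendant of the campaign, and it blocks the spurious path from campaign to outcome. Adjusting for it (i.e., using the within-customer segment rates) gives the causal effect.
Adjusting over the population distribution of customer segment: 0.527·(0.484−0.534) + 0.473·(0.012−0.155) = -0.094.

-0.09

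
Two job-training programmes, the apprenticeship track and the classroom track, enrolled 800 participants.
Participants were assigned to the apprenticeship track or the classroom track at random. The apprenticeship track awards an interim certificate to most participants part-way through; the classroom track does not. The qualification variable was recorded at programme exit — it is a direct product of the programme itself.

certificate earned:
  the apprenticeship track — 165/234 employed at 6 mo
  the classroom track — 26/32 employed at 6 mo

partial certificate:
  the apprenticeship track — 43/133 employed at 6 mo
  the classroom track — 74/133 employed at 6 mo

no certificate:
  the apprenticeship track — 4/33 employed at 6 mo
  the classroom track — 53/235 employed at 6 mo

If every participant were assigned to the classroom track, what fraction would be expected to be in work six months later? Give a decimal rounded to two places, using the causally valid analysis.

the classroom track is higher inside every qualification attained during the programme stratum but the apprenticeship track is higher in aggregate. Whether to stratify depends on how qualification attained during the programme relates to the programme.
Qualification attained during the programme lies on the pathway programme → qualification attained during the programme → outcome, so adjusting for it blocks the indirect effect. For the total causal effect of programme, use the unadjusted pooled rates.
So P(outcome | do(the classroom track)) is just the pooled rate for the classroom track: 153/400 = 0.383.

0.38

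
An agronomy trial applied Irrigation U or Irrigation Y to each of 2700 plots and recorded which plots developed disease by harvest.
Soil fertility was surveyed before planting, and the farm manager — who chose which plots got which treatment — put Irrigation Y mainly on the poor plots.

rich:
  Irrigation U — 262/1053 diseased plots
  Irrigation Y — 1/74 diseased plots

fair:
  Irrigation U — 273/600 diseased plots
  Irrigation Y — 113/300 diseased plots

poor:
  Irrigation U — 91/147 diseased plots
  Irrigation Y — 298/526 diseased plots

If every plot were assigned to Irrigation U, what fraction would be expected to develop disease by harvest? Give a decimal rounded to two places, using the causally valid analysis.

The imbalance in soil fertility arose from how plots were allocated, not from anything the irrigation did; and soil fertility independently affects the outcome. The pooled gap is confounded — condition on soil fertility.
Standardising Irrigation U to the population soil fertility mix: 0.417·262/1053 + 0.333·273/600 + 0.249·91/147 = 0.410.

0.41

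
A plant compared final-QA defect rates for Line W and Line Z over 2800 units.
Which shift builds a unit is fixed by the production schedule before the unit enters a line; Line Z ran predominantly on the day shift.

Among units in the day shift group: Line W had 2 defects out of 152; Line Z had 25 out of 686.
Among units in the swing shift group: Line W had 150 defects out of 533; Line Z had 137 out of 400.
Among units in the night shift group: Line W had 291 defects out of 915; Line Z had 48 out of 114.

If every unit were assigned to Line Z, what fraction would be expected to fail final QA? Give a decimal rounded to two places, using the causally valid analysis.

0.28

The imbalance in shift arose from how units were allocated, not from anything the line did; and shift independently affects the outcome. The pooled gap is confounded — condition on shift.
Standardising Line Z to the population shift mix: 0.299·25/686 + 0.333·137/400 + 0.367·48/114 = 0.280.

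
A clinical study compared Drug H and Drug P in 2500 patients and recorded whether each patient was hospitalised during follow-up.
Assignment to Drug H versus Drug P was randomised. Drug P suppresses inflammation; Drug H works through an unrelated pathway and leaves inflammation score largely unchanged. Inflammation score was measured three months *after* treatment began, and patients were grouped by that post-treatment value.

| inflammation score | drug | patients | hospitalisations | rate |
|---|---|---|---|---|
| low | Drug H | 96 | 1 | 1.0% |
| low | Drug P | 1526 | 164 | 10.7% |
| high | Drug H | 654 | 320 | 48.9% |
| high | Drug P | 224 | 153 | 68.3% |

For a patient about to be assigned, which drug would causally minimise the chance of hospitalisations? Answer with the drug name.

Because the drug influences inflammation score, inflammation score is a post-treatment mediator, not a confounder. Stratifying on it would bias the estimate; the causal effect is the crude pooled difference.
Pooled: Drug H 42.8% vs Drug P 18.1%; Drug P is lower overall.

Drug P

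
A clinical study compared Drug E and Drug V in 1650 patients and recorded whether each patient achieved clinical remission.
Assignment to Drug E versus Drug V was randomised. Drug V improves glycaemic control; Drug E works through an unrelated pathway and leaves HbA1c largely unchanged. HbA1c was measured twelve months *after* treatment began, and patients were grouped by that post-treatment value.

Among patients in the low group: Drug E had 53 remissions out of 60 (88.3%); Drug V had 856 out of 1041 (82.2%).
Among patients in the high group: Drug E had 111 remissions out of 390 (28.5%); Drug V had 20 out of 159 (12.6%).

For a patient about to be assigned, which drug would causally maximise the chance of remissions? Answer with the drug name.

The HbA1c-specific comparison favours Drug E throughout, but the pooled figures favour Drug V. The question is whether to condition on HbA1c.
HbA1c is recorded after the drug and is itself shifted by it — it sits on the causal path from drug to outcome. Conditioning on a mediator would strip out part of the effect we want; the pooled comparison gives the total causal effect.
Pooled: Drug E 36.4% vs Drug V 73.0%; Drug V is higher overall.

Drug V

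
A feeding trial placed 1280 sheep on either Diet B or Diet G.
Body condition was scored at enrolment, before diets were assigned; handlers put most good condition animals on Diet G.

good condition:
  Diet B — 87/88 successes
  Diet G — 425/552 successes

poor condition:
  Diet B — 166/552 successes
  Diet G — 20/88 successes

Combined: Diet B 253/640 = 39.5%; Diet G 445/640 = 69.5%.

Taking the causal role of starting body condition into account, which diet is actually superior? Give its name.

Diet B

The imbalance in starting body condition arose from how sheep were allocated, not from anything the diet did; and starting body condition independently affects the outcome. The pooled gap is confounded — condition on starting body condition.
Within each level — good condition: 98.9% vs 77.0%; poor condition: 30.1% vs 22.7% — Diet B is higher every time.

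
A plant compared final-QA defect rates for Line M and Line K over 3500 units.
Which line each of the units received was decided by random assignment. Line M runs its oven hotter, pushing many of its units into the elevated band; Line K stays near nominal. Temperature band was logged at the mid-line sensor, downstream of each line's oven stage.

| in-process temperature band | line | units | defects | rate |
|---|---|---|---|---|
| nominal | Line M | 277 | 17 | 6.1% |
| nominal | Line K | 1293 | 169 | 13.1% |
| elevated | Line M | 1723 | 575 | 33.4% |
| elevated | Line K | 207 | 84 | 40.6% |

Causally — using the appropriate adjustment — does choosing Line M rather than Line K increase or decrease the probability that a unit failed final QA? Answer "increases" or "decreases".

increases

Within every in-process temperature band level Line M has the lower rate, yet pooled Line K does — Simpson's reversal.
In-process temperature band is downstream of the line. One should not condition on a consequence of treatment, so the overall rates are the right comparison.
Pooled: Line M 29.6% vs Line K 16.9%; Line K is lower overall.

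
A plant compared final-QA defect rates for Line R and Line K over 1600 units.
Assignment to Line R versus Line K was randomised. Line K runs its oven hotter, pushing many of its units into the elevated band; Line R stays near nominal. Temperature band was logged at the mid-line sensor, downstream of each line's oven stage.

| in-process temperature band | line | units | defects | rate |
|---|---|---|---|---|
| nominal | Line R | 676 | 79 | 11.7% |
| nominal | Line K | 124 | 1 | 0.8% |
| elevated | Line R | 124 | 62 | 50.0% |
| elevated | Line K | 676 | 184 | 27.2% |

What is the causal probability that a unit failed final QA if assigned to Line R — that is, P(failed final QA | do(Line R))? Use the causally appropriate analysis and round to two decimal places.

Line K is lower inside every in-process temperature band stratum but Line R is lower in aggregate. Whether to stratify depends on how in-process temperature band relates to the line.
Stratifying would compare lines among units the lines themselves sorted into in-process temperature band groups — a form of selection on an intermediate. The unconditioned pooled rates give the total causal effect.
So P(outcome | do(Line R)) is just the pooled rate for Line R: 141/800 = 0.176.

0.18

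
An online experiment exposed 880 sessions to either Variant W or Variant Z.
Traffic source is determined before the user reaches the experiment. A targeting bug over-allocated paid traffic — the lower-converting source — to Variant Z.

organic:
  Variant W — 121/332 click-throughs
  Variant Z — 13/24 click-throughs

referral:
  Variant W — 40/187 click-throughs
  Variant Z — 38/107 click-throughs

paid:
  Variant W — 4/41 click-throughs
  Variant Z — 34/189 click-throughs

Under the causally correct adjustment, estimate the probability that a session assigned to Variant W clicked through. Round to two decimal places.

0.24

Within every traffic source level Variant Z has the higher rate, yet pooled Variant W does — Simpson's reversal.
Nothing the variant does changes traffic source; the imbalance is an allocation artefact. With traffic source also predicting the outcome, the pooled figure is confounded, and the within-stratum comparison is the causal one.
Standardising Variant W to the population traffic source mix: 0.405·121/332 + 0.334·40/187 + 0.261·4/41 = 0.244.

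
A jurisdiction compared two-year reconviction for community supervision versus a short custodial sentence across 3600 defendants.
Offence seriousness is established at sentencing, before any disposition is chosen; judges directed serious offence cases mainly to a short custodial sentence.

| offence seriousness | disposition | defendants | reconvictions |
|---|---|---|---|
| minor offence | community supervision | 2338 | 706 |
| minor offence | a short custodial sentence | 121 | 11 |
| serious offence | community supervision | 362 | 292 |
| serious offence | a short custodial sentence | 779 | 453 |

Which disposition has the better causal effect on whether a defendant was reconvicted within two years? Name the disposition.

The offence seriousness-specific comparison favours a short custodial sentence throughout, but the pooled figures favour community supervision. The question is whether to condition on offence seriousness.
The imbalance in offence seriousness arose from how defendants were allocated, not from anything the disposition did; and offence seriousness independently affects the outcome. The pooled gap is confounded — condition on offence seriousness.
Within each level — minor offence: 30.2% vs 9.1%; serious offence: 80.7% vs 58.2% — a short custodial sentence is lower every time.

a short custodial sentence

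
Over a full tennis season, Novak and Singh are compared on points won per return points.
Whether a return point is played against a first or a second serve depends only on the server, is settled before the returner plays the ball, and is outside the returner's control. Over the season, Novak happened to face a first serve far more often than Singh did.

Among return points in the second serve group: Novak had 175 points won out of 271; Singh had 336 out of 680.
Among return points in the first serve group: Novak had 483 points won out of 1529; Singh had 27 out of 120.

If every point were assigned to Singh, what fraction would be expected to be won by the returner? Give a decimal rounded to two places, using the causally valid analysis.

0.32

Novak is higher inside every serve type stratum but Singh is higher in aggregate. Whether to stratify depends on how serve type relates to the player.
Serve type is set before the player has any effect — it is not caused by the player — and it independently drives the outcome. That makes it a confounder, so the causal comparison is within serve type levels.
Standardising Singh to the population serve type mix: 0.366·336/680 + 0.634·27/120 = 0.323.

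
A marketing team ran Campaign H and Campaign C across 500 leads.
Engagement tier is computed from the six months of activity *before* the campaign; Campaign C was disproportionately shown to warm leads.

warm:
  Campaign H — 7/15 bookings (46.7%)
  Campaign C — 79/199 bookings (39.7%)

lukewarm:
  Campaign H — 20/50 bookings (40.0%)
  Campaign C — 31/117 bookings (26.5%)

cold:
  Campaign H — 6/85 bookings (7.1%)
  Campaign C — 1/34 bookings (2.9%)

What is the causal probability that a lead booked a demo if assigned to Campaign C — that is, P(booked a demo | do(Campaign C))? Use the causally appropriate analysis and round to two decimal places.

0.27

The imbalance in engagement tier arose from how leads were allocated, not from anything the campaign did; and engagement tier independently affects the outcome. The pooled gap is confounded — condition on engagement tier.
Standardising Campaign C to the population engagement tier mix: 0.428·79/199 + 0.334·31/117 + 0.238·1/34 = 0.265.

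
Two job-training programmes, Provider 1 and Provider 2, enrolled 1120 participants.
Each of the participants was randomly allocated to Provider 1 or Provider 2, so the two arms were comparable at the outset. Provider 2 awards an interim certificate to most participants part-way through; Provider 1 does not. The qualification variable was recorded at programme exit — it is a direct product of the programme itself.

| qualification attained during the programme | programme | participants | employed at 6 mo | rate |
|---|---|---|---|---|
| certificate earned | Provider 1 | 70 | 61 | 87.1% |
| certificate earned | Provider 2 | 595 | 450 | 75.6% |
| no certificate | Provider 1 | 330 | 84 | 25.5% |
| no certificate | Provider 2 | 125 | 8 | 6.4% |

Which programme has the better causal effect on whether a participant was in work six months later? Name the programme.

Provider 2

The stratified and pooled comparisons disagree (Provider 1 wins within each qualification attained during the programme; Provider 2 wins overall), so the answer turns on the causal role of qualification attained during the programme.
Qualification attained during the programme lies on the pathway programme → qualification attained during the programme → outcome, so adjusting for it blocks the indirect effect. For the total causal effect of programme, use the unadjusted pooled rates.
Pooled: Provider 1 36.2% vs Provider 2 63.6%; Provider 2 is higher overall.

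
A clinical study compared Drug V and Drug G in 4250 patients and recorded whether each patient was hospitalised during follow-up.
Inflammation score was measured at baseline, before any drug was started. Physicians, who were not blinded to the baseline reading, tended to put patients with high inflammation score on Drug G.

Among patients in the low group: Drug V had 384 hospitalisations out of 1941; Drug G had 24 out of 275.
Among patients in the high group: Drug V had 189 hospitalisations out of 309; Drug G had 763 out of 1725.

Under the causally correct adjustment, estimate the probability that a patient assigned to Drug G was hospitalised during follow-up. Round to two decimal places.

0.26

Here inflammation score is a common cause — it drives both which drug a case falls under and the outcome. The crude comparison mixes populations; the stratum-specific rates are the causally relevant ones.
Standardising Drug G to the population inflammation score mix: 0.521·24/275 + 0.479·763/1725 = 0.257.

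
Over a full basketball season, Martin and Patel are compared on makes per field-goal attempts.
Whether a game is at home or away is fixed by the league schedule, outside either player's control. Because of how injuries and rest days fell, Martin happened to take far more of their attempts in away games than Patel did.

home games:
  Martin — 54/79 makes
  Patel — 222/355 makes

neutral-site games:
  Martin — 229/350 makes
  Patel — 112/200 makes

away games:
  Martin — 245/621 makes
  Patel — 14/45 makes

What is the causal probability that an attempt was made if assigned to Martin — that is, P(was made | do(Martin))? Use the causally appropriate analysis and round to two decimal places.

The stratified and pooled comparisons disagree (Martin wins within each game venue; Patel wins overall), so the answer turns on the causal role of game venue.
Here game venue is a common cause — it drives both which player a case falls under and the outcome. The crude comparison mixes populations; the stratum-specific rates are the causally relevant ones.
Standardising Martin to the population game venue mix: 0.263·54/79 + 0.333·229/350 + 0.404·245/621 = 0.557.

0.56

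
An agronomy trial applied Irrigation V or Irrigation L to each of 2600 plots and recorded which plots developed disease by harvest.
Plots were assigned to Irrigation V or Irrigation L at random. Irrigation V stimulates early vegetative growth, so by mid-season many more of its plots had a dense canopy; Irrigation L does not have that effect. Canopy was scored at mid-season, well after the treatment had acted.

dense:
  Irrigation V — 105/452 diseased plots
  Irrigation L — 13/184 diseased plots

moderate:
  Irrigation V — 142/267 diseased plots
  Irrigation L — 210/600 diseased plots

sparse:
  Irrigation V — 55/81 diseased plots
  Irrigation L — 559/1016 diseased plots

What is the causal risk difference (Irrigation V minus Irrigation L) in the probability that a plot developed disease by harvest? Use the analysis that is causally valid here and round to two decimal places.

Mid-season canopy lies on the pathway irrigation → mid-season canopy → outcome, so adjusting for it blocks the indirect effect. For the total causal effect of irrigation, use the unadjusted pooled rates.
The causal difference is the pooled difference: 0.378 − 0.434 = -0.057.

-0.06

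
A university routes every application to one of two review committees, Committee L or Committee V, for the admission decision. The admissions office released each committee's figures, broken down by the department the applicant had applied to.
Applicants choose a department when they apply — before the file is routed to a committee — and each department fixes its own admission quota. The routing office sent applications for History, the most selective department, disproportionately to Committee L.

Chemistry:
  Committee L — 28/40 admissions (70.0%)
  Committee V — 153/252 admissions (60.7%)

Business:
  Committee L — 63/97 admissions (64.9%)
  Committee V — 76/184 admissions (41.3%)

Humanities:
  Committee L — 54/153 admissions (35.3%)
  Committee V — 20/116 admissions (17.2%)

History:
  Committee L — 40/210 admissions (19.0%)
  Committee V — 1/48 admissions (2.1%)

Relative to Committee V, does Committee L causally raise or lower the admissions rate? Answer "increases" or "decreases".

increases

Within every department level Committee L has the higher rate, yet pooled Committee V does — Simpson's reversal.
Department satisfies the back-door criterion: it is not a descendant of the review committee, and it blocks the spurious path from review committee to outcome. Adjusting for it (i.e., using the within-department rates) gives the causal effect.
Within each level — Chemistry: 70.0% vs 60.7%; Business: 64.9% vs 41.3%; Humanities: 35.3% vs 17.2%; History: 19.0% vs 2.1% — Committee L is higher every time.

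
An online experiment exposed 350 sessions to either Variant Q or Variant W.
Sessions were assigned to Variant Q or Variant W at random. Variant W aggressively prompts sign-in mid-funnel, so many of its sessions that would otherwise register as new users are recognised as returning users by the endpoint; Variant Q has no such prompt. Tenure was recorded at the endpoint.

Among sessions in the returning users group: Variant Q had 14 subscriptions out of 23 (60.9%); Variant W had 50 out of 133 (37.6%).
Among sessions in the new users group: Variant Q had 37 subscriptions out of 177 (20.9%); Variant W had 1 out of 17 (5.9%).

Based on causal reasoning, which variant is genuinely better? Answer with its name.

Variant W

User tenure lies on the pathway variant → user tenure → outcome, so adjusting for it blocks the indirect effect. For the total causal effect of variant, use the unadjusted pooled rates.
Pooled: Variant Q 25.5% vs Variant W 34.0%; Variant W is higher overall.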